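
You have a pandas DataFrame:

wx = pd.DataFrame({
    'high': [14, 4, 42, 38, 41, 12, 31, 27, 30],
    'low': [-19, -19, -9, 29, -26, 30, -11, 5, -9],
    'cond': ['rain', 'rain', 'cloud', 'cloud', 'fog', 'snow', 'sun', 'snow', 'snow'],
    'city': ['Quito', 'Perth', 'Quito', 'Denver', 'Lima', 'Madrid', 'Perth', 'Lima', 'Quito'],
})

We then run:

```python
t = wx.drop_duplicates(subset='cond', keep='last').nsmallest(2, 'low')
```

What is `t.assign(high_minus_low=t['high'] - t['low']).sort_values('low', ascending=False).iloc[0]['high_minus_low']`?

23

drop duplicate cond (keep=last):
   high  low   cond    city
1     4  -19   rain   Perth
3    38   29  cloud  Denver
4    41  -26    fog    Lima
6    31  -11    sun   Perth
8    30   -9   snow   Quito
take 2 rows with smallest low:
   high  low  cond   city
4    41  -26   fog   Lima
1     4  -19  rain  Perth
add column high_minus_low = t['high'] - t['low']:
   high  low  cond   city  high_minus_low
4    41  -26   fog   Lima              67
1     4  -19  rain  Perth              23
sort by low descending:
   high  low  cond   city  high_minus_low
1     4  -19  rain  Perth              23
4    41  -26   fog   Lima              67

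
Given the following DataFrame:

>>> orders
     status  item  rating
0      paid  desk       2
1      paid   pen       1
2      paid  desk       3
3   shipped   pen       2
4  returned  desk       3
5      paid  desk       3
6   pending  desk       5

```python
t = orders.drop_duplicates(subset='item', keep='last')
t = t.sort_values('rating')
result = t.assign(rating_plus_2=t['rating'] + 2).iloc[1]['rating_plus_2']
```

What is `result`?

drop duplicate item (keep=last):
    status  item  rating
3  shipped   pen       2
6  pending  desk       5
sort by rating:
    status  item  rating
3  shipped   pen       2
6  pending  desk       5
add column rating_plus_2 = t['rating'] + 2:
    status  item  rating  rating_plus_2
3  shipped   pen       2              4
6  pending  desk       5              7
Finally, value at position 1, column 'rating_plus_2' = 7.

7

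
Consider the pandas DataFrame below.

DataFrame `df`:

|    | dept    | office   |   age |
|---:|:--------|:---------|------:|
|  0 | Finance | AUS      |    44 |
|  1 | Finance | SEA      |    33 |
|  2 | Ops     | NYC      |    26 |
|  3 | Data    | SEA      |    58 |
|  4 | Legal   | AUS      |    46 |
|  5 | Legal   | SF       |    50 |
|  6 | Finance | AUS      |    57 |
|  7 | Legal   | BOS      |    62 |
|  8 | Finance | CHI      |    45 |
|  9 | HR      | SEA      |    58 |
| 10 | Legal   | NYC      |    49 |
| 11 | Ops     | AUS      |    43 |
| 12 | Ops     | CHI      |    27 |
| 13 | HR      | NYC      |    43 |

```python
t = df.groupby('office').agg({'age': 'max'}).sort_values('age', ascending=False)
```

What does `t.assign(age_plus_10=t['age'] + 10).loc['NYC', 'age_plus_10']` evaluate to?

group by office, max of age:
        age
office     
AUS      57
BOS      62
CHI      45
NYC      49
SEA      58
SF       50
sort by age descending:
        age
office     
BOS      62
SEA      58
AUS      57
SF       50
NYC      49
CHI      45
add column age_plus_10 = t['age'] + 10:
        age  age_plus_10
office                  
BOS      62           72
SEA      58           68
AUS      57           67
SF       50           60
NYC      49           59
CHI      45           55
Finally, value at row 'NYC', column 'age_plus_10' = 59.

59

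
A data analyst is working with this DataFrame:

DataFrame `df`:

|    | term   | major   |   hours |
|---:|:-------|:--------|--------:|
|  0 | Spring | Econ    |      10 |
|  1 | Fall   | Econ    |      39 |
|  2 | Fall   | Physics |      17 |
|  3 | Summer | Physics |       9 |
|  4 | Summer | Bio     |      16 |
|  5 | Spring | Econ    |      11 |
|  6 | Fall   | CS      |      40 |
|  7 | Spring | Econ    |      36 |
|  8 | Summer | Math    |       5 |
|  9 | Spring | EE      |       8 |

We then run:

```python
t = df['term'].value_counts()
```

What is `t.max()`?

value_counts of term:
term
Spring    4
Fall      3
Summer    3
Name: count, dtype: int64
The max of the resulting series is 4.

4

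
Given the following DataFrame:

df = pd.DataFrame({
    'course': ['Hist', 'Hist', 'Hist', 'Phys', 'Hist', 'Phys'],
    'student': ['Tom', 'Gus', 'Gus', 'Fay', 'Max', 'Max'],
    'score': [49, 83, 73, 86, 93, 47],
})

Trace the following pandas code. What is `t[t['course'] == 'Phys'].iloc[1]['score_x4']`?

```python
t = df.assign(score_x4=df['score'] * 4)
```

188

add column score_x4 = df['score'] * 4:
  course student  score  score_x4
0   Hist     Tom     49       196
1   Hist     Gus     83       332
2   Hist     Gus     73       292
3   Phys     Fay     86       344
4   Hist     Max     93       372
5   Phys     Max     47       188
filter rows where course == 'Phys':
  course student  score  score_x4
3   Phys     Fay     86       344
5   Phys     Max     47       188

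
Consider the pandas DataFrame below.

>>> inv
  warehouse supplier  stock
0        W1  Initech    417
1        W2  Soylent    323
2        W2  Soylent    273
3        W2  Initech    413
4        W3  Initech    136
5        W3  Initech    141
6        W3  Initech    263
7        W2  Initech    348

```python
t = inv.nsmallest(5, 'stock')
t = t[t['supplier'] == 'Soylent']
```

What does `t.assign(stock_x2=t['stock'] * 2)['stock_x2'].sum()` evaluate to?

take 5 rows with smallest stock:
  warehouse supplier  stock
4        W3  Initech    136
5        W3  Initech    141
6        W3  Initech    263
2        W2  Soylent    273
1        W2  Soylent    323
filter rows where supplier == 'Soylent':
  warehouse supplier  stock
2        W2  Soylent    273
1        W2  Soylent    323
add column stock_x2 = t['stock'] * 2:
  warehouse supplier  stock  stock_x2
2        W2  Soylent    273       546
1        W2  Soylent    323       646
So sum() = 1192.

1192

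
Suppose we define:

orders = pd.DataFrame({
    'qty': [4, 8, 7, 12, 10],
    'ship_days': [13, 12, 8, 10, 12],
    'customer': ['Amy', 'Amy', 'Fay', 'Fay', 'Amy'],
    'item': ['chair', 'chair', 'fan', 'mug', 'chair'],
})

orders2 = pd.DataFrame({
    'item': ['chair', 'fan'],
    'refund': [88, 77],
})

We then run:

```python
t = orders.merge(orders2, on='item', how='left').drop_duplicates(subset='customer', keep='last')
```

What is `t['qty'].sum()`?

22

merge on 'item' (how='left') → 5 rows:
   qty  ship_days customer   item  refund
0    4         13      Amy  chair    88.0
1    8         12      Amy  chair    88.0
2    7          8      Fay    fan    77.0
3   12         10      Fay    mug     NaN
4   10         12      Amy  chair    88.0
drop duplicate customer (keep=last):
   qty  ship_days customer   item  refund
3   12         10      Fay    mug     NaN
4   10         12      Amy  chair    88.0
Taking the sum of column 'qty' gives 22.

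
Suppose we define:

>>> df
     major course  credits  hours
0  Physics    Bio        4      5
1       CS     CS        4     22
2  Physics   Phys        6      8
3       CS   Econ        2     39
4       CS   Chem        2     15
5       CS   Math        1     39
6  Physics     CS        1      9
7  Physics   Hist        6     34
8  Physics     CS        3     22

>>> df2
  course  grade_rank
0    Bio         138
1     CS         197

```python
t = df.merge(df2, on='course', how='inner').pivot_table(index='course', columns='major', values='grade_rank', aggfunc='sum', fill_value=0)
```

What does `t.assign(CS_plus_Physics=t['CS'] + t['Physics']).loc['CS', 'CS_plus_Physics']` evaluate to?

merge on 'course' (how='inner') → 4 rows:
     major course  credits  hours  grade_rank
0  Physics    Bio        4      5         138
1       CS     CS        4     22         197
2  Physics     CS        1      9         197
3  Physics     CS        3     22         197
pivot: rows=course, cols=major, sum(grade_rank):
major    CS  Physics
course              
Bio       0      138
CS      197      394
add column CS_plus_Physics = t['CS'] + t['Physics']:
major    CS  Physics  CS_plus_Physics
course                               
Bio       0      138              138
CS      197      394              591
So loc['CS', 'CS_plus_Physics'] = 591.

591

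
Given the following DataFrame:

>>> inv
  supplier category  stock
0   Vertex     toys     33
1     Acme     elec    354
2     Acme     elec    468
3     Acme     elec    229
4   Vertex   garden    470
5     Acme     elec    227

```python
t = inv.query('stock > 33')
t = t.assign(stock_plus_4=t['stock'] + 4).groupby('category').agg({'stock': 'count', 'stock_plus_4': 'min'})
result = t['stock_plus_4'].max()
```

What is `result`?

filter rows where stock > 33:
  supplier category  stock
1     Acme     elec    354
2     Acme     elec    468
3     Acme     elec    229
4   Vertex   garden    470
5     Acme     elec    227
add column stock_plus_4 = t['stock'] + 4:
  supplier category  stock  stock_plus_4
1     Acme     elec    354           358
2     Acme     elec    468           472
3     Acme     elec    229           233
4   Vertex   garden    470           474
5     Acme     elec    227           231
group by category: count(stock), min(stock_plus_4):
          stock  stock_plus_4
category                     
elec          4           231
garden        1           474

474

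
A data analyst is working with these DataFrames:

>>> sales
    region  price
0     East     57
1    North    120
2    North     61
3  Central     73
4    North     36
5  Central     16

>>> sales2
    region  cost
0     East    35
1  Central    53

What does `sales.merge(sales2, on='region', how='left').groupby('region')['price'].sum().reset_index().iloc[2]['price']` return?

merge on 'region' (how='left') → 6 rows:
    region  price  cost
0     East     57  35.0
1    North    120   NaN
2    North     61   NaN
3  Central     73  53.0
4    North     36   NaN
5  Central     16  53.0
group by region, sum of price:
region
Central     89
East        57
North      217
Name: price, dtype: int64
reset_index():
    region  price
0  Central     89
1     East     57
2    North    217
Taking the value at position 2, column 'price' gives 217.

217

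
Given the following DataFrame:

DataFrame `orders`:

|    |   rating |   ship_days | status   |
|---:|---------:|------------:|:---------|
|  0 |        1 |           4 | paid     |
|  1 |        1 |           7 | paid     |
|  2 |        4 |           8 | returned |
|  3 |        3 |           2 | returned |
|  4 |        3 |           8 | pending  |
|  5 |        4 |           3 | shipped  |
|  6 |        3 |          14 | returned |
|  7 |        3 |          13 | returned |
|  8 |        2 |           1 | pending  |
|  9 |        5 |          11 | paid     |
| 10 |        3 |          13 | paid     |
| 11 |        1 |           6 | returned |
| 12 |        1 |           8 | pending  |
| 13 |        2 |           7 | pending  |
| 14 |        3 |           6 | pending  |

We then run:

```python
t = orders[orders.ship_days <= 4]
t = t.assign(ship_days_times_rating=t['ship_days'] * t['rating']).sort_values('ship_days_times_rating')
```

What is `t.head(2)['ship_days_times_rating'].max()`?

filter rows where ship_days <= 4:
   rating  ship_days    status
0       1          4      paid
3       3          2  returned
5       4          3   shipped
8       2          1   pending
add column ship_days_times_rating = t['ship_days'] * t['rating']:
   rating  ship_days    status  ship_days_times_rating
0       1          4      paid                       4
3       3          2  returned                       6
5       4          3   shipped                      12
8       2          1   pending                       2
sort by ship_days_times_rating:
   rating  ship_days    status  ship_days_times_rating
8       2          1   pending                       2
0       1          4      paid                       4
3       3          2  returned                       6
5       4          3   shipped                      12
take first 2 rows:
   rating  ship_days   status  ship_days_times_rating
8       2          1  pending                       2
0       1          4     paid                       4

4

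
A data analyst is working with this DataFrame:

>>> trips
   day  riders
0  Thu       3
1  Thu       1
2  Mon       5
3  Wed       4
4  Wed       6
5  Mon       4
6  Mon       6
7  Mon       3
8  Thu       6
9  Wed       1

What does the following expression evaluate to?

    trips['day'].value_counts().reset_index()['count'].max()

4

value_counts of day:
day
Mon    4
Thu    3
Wed    3
Name: count, dtype: int64
reset_index():
   day  count
0  Mon      4
1  Thu      3
2  Wed      3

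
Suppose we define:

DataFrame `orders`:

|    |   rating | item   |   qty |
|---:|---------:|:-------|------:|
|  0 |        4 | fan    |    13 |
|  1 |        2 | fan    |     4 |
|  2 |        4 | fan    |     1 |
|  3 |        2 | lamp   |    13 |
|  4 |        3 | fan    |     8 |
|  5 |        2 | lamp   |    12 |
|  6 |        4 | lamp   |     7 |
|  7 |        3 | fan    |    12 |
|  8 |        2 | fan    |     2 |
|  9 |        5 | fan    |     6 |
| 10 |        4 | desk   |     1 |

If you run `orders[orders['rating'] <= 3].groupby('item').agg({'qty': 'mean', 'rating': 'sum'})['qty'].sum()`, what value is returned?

19.0

filter rows where rating <= 3:
   rating  item  qty
1       2   fan    4
3       2  lamp   13
4       3   fan    8
5       2  lamp   12
7       3   fan   12
8       2   fan    2
group by item: mean(qty), sum(rating):
       qty  rating
item              
fan    6.5      10
lamp  12.5       4
Hence 19.0.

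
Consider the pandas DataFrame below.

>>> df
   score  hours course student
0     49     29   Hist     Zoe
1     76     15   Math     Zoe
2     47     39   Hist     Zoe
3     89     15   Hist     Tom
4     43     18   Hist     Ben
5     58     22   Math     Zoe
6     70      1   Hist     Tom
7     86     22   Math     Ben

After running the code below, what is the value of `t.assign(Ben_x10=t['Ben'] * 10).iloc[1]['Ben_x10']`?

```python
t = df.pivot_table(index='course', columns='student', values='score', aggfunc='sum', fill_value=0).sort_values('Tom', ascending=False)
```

pivot: rows=course, cols=student, sum(score):
student  Ben  Tom  Zoe
course                
Hist      43  159   96
Math      86    0  134
sort by Tom descending:
student  Ben  Tom  Zoe
course                
Hist      43  159   96
Math      86    0  134
add column Ben_x10 = t['Ben'] * 10:
student  Ben  Tom  Zoe  Ben_x10
course                         
Hist      43  159   96      430
Math      86    0  134      860

860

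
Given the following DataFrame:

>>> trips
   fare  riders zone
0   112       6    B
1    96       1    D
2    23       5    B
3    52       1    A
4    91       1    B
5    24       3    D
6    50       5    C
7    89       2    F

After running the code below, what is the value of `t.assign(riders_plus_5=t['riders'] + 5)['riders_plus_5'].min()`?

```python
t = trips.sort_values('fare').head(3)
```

sort by fare:
   fare  riders zone
2    23       5    B
5    24       3    D
6    50       5    C
3    52       1    A
7    89       2    F
4    91       1    B
1    96       1    D
0   112       6    B
take first 3 rows:
   fare  riders zone
2    23       5    B
5    24       3    D
6    50       5    C
add column riders_plus_5 = t['riders'] + 5:
   fare  riders zone  riders_plus_5
2    23       5    B             10
5    24       3    D              8
6    50       5    C             10
Hence 8.

8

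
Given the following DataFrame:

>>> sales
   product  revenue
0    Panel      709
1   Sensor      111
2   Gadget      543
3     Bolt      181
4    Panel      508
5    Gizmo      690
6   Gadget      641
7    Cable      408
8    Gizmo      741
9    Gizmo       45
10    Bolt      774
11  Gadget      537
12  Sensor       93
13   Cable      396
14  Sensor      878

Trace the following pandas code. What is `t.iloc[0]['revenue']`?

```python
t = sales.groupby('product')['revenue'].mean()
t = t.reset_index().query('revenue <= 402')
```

402.0

group by product, mean of revenue:
product
Bolt      477.500000
Cable     402.000000
Gadget    573.666667
Gizmo     492.000000
Panel     608.500000
Sensor    360.666667
Name: revenue, dtype: float64
reset_index():
  product     revenue
0    Bolt  477.500000
1   Cable  402.000000
2  Gadget  573.666667
3   Gizmo  492.000000
4   Panel  608.500000
5  Sensor  360.666667
filter rows where revenue <= 402:
  product     revenue
1   Cable  402.000000
5  Sensor  360.666667
So iloc[0]['revenue'] = 402.0.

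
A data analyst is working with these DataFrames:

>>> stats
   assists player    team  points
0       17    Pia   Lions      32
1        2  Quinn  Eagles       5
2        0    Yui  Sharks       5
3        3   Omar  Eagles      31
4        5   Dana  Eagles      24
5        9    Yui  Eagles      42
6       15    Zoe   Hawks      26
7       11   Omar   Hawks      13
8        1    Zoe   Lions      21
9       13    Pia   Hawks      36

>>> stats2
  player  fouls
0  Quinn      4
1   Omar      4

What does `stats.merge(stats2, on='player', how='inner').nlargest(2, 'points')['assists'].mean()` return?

7.0

merge on 'player' (how='inner') → 3 rows:
   assists player    team  points  fouls
0        2  Quinn  Eagles       5      4
1        3   Omar  Eagles      31      4
2       11   Omar   Hawks      13      4
take 2 rows with largest points:
   assists player    team  points  fouls
1        3   Omar  Eagles      31      4
2       11   Omar   Hawks      13      4
Hence 7.0.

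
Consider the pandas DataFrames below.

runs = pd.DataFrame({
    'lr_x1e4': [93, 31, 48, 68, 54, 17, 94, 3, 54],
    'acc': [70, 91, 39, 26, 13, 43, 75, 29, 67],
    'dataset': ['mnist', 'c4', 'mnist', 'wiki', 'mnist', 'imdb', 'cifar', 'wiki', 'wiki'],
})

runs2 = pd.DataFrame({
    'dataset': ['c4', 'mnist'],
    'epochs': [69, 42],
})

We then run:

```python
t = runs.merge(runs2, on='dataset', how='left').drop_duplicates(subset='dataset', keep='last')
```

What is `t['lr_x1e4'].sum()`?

merge on 'dataset' (how='left') → 9 rows:
   lr_x1e4  acc dataset  epochs
0       93   70   mnist    42.0
1       31   91      c4    69.0
2       48   39   mnist    42.0
3       68   26    wiki     NaN
4       54   13   mnist    42.0
5       17   43    imdb     NaN
6       94   75   cifar     NaN
7        3   29    wiki     NaN
8       54   67    wiki     NaN
drop duplicate dataset (keep=last):
   lr_x1e4  acc dataset  epochs
1       31   91      c4    69.0
4       54   13   mnist    42.0
5       17   43    imdb     NaN
6       94   75   cifar     NaN
8       54   67    wiki     NaN

250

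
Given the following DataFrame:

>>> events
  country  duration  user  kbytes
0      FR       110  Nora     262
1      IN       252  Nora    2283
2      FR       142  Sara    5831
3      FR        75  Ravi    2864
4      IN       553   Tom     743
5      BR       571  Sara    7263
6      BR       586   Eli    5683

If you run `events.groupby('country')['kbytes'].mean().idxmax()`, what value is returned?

BR

group by country, mean of kbytes:
country
BR    6473.000000
FR    2985.666667
IN    1513.000000
Name: kbytes, dtype: float64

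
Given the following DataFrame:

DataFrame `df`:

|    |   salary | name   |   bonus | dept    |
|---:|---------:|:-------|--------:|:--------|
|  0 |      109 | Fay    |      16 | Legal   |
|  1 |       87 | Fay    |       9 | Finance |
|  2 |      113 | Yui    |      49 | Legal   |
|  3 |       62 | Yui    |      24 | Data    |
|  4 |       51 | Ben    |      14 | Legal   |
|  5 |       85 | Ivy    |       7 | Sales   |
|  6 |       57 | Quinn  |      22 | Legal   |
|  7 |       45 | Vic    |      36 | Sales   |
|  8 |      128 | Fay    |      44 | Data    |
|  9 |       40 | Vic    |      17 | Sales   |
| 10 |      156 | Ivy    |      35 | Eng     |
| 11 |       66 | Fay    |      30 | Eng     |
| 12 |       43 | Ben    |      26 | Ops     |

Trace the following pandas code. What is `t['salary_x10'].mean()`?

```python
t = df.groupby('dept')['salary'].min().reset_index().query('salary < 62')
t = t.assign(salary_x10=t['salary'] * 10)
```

446.666666667

group by dept, min of salary:
dept
Data       62
Eng        66
Finance    87
Legal      51
Ops        43
Sales      40
Name: salary, dtype: int64
reset_index():
      dept  salary
0     Data      62
1      Eng      66
2  Finance      87
3    Legal      51
4      Ops      43
5    Sales      40
filter rows where salary < 62:
    dept  salary
3  Legal      51
4    Ops      43
5  Sales      40
add column salary_x10 = t['salary'] * 10:
    dept  salary  salary_x10
3  Legal      51         510
4    Ops      43         430
5  Sales      40         400
So mean() = 446.666666667.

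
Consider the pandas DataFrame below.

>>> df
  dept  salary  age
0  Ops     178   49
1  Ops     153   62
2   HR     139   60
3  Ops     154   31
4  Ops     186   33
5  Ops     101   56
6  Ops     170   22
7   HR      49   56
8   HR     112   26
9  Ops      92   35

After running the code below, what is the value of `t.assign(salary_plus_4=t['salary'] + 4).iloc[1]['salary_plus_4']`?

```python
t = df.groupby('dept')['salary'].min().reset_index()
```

group by dept, min of salary:
dept
HR     49
Ops    92
Name: salary, dtype: int64
reset_index():
  dept  salary
0   HR      49
1  Ops      92
add column salary_plus_4 = t['salary'] + 4:
  dept  salary  salary_plus_4
0   HR      49             53
1  Ops      92             96

96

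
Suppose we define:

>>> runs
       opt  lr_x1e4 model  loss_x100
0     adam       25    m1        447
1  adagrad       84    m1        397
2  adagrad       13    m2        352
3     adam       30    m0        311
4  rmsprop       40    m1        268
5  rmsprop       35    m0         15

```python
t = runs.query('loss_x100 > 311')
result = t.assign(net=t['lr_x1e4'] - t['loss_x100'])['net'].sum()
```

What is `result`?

filter rows where loss_x100 > 311:
       opt  lr_x1e4 model  loss_x100
0     adam       25    m1        447
1  adagrad       84    m1        397
2  adagrad       13    m2        352
add column net = t['lr_x1e4'] - t['loss_x100']:
       opt  lr_x1e4 model  loss_x100  net
0     adam       25    m1        447 -422
1  adagrad       84    m1        397 -313
2  adagrad       13    m2        352 -339

-1074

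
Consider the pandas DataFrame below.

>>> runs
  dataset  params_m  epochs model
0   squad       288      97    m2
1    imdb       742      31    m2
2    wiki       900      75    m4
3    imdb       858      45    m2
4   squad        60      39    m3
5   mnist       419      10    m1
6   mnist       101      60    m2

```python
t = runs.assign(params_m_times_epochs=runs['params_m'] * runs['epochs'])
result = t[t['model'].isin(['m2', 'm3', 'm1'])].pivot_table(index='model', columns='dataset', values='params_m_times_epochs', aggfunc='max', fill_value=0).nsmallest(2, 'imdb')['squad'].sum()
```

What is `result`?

add column params_m_times_epochs = runs['params_m'] * runs['epochs']:
  dataset  params_m  epochs model  params_m_times_epochs
0   squad       288      97    m2                  27936
1    imdb       742      31    m2                  23002
2    wiki       900      75    m4                  67500
3    imdb       858      45    m2                  38610
4   squad        60      39    m3                   2340
5   mnist       419      10    m1                   4190
6   mnist       101      60    m2                   6060
filter rows where model in ['m2', 'm3', 'm1']:
  dataset  params_m  epochs model  params_m_times_epochs
0   squad       288      97    m2                  27936
1    imdb       742      31    m2                  23002
3    imdb       858      45    m2                  38610
4   squad        60      39    m3                   2340
5   mnist       419      10    m1                   4190
6   mnist       101      60    m2                   6060
pivot: rows=model, cols=dataset, max(params_m_times_epochs):
dataset   imdb  mnist  squad
model                       
m1           0   4190      0
m2       38610   6060  27936
m3           0      0   2340
take 2 rows with smallest imdb:
dataset  imdb  mnist  squad
model                      
m1          0   4190      0
m3          0      0   2340
So sum() = 2340.

2340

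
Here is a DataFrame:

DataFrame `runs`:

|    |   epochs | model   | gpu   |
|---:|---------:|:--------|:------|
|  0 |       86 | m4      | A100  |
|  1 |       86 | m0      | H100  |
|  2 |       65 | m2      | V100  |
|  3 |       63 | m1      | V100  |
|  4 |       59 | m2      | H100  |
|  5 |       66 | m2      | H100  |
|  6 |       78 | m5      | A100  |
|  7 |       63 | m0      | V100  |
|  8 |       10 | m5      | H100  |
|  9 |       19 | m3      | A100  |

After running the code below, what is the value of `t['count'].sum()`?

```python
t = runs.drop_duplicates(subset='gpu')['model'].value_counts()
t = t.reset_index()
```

drop duplicate gpu (keep=first):
   epochs model   gpu
0      86    m4  A100
1      86    m0  H100
2      65    m2  V100
value_counts of model:
model
m4    1
m0    1
m2    1
Name: count, dtype: int64
reset_index():
  model  count
0    m4      1
1    m0      1
2    m2      1

3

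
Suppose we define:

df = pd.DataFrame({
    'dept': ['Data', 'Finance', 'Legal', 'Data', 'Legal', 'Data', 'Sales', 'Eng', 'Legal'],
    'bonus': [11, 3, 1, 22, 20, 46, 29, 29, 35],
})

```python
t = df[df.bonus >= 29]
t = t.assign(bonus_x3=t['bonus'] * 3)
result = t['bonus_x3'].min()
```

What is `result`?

filter rows where bonus >= 29:
    dept  bonus
5   Data     46
6  Sales     29
7    Eng     29
8  Legal     35
add column bonus_x3 = t['bonus'] * 3:
    dept  bonus  bonus_x3
5   Data     46       138
6  Sales     29        87
7    Eng     29        87
8  Legal     35       105
Reading off the min of column 'bonus_x3', we get 87.

87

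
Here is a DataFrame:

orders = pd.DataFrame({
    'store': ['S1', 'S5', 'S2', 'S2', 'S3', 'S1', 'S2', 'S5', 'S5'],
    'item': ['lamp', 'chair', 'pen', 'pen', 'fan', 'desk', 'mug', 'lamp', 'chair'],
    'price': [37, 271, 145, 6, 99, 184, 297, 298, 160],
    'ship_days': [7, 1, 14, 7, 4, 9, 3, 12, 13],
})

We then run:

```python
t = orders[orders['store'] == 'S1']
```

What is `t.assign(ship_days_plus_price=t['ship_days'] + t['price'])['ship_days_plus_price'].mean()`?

118.5

filter rows where store == 'S1':
  store  item  price  ship_days
0    S1  lamp     37          7
5    S1  desk    184          9
add column ship_days_plus_price = t['ship_days'] + t['price']:
  store  item  price  ship_days  ship_days_plus_price
0    S1  lamp     37          7                    44
5    S1  desk    184          9                   193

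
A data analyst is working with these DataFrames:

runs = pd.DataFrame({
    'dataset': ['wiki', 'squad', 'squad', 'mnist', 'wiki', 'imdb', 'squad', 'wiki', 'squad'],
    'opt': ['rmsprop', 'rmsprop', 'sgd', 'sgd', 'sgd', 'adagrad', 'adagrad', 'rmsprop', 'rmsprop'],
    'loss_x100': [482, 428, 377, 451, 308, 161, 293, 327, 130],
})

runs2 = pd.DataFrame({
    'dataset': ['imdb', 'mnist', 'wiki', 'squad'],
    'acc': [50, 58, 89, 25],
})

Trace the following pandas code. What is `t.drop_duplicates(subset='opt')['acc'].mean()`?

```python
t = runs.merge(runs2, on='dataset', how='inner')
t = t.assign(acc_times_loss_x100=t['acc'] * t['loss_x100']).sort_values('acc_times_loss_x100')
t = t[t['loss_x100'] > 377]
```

41.5

merge on 'dataset' (how='inner') → 9 rows:
  dataset      opt  loss_x100  acc
0    wiki  rmsprop        482   89
1   squad  rmsprop        428   25
2   squad      sgd        377   25
3   mnist      sgd        451   58
4    wiki      sgd        308   89
5    imdb  adagrad        161   50
6   squad  adagrad        293   25
7    wiki  rmsprop        327   89
8   squad  rmsprop        130   25
add column acc_times_loss_x100 = t['acc'] * t['loss_x100']:
  dataset      opt  loss_x100  acc  acc_times_loss_x100
0    wiki  rmsprop        482   89                42898
1   squad  rmsprop        428   25                10700
2   squad      sgd        377   25                 9425
3   mnist      sgd        451   58                26158
4    wiki      sgd        308   89                27412
5    imdb  adagrad        161   50                 8050
6   squad  adagrad        293   25                 7325
7    wiki  rmsprop        327   89                29103
8   squad  rmsprop        130   25                 3250
sort by acc_times_loss_x100:
  dataset      opt  loss_x100  acc  acc_times_loss_x100
8   squad  rmsprop        130   25                 3250
6   squad  adagrad        293   25                 7325
5    imdb  adagrad        161   50                 8050
2   squad      sgd        377   25                 9425
1   squad  rmsprop        428   25                10700
3   mnist      sgd        451   58                26158
4    wiki      sgd        308   89                27412
7    wiki  rmsprop        327   89                29103
0    wiki  rmsprop        482   89                42898
filter rows where loss_x100 > 377:
  dataset      opt  loss_x100  acc  acc_times_loss_x100
1   squad  rmsprop        428   25                10700
3   mnist      sgd        451   58                26158
0    wiki  rmsprop        482   89                42898
drop duplicate opt (keep=first):
  dataset      opt  loss_x100  acc  acc_times_loss_x100
1   squad  rmsprop        428   25                10700
3   mnist      sgd        451   58                26158
So mean() = 41.5.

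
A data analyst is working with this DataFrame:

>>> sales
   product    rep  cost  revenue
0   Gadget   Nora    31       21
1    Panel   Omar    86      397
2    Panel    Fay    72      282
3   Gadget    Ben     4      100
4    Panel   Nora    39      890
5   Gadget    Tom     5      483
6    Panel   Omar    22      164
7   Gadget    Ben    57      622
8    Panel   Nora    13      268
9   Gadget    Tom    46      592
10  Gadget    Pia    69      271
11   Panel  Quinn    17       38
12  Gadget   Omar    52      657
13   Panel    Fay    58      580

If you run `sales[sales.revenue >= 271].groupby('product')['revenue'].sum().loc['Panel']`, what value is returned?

2149

filter rows where revenue >= 271:
   product   rep  cost  revenue
1    Panel  Omar    86      397
2    Panel   Fay    72      282
4    Panel  Nora    39      890
5   Gadget   Tom     5      483
7   Gadget   Ben    57      622
9   Gadget   Tom    46      592
10  Gadget   Pia    69      271
12  Gadget  Omar    52      657
13   Panel   Fay    58      580
group by product, sum of revenue:
product
Gadget    2625
Panel     2149
Name: revenue, dtype: int64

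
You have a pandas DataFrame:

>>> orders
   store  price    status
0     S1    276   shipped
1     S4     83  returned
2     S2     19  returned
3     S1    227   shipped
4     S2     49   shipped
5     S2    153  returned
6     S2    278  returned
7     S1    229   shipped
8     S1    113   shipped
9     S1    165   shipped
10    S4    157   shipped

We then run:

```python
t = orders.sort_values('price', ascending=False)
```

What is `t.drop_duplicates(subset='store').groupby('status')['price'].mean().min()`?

216.5

sort by price descending:
   store  price    status
6     S2    278  returned
0     S1    276   shipped
7     S1    229   shipped
3     S1    227   shipped
9     S1    165   shipped
10    S4    157   shipped
5     S2    153  returned
8     S1    113   shipped
1     S4     83  returned
4     S2     49   shipped
2     S2     19  returned
drop duplicate store (keep=first):
   store  price    status
6     S2    278  returned
0     S1    276   shipped
10    S4    157   shipped
group by status, mean of price:
status
returned    278.0
shipped     216.5
Name: price, dtype: float64
Then the min of the resulting series: 216.5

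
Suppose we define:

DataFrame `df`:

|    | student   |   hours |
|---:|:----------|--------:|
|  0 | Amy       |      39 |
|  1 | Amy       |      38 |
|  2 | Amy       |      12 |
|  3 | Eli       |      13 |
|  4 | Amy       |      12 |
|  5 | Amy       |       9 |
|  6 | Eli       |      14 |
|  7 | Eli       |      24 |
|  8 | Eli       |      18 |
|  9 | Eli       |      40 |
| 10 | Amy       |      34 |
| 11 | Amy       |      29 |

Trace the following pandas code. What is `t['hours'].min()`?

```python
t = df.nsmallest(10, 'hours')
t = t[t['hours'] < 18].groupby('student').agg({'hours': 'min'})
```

9

take 10 rows with smallest hours:
   student  hours
5      Amy      9
2      Amy     12
4      Amy     12
3      Eli     13
6      Eli     14
8      Eli     18
7      Eli     24
11     Amy     29
10     Amy     34
1      Amy     38
filter rows where hours < 18:
  student  hours
5     Amy      9
2     Amy     12
4     Amy     12
3     Eli     13
6     Eli     14
group by student, min of hours:
         hours
student       
Amy          9
Eli         13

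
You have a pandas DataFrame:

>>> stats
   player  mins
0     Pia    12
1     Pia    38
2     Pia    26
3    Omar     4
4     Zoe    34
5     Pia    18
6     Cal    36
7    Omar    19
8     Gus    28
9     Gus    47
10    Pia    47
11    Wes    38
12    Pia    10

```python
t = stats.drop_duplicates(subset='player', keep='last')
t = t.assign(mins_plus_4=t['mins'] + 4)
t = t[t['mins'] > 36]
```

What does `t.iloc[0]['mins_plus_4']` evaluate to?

51

drop duplicate player (keep=last):
   player  mins
4     Zoe    34
6     Cal    36
7    Omar    19
9     Gus    47
11    Wes    38
12    Pia    10
add column mins_plus_4 = t['mins'] + 4:
   player  mins  mins_plus_4
4     Zoe    34           38
6     Cal    36           40
7    Omar    19           23
9     Gus    47           51
11    Wes    38           42
12    Pia    10           14
filter rows where mins > 36:
   player  mins  mins_plus_4
9     Gus    47           51
11    Wes    38           42
Finally, value at position 0, column 'mins_plus_4' = 51.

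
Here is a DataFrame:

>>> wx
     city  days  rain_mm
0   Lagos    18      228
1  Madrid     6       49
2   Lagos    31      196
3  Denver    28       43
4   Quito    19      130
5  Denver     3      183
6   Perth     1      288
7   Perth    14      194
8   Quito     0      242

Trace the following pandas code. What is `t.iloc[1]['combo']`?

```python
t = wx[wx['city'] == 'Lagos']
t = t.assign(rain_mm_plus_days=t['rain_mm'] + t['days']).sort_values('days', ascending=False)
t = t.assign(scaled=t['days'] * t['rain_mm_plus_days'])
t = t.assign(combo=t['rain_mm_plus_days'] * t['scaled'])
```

1089288

filter rows where city == 'Lagos':
    city  days  rain_mm
0  Lagos    18      228
2  Lagos    31      196
add column rain_mm_plus_days = t['rain_mm'] + t['days']:
    city  days  rain_mm  rain_mm_plus_days
0  Lagos    18      228                246
2  Lagos    31      196                227
sort by days descending:
    city  days  rain_mm  rain_mm_plus_days
2  Lagos    31      196                227
0  Lagos    18      228                246
add column scaled = t['days'] * t['rain_mm_plus_days']:
    city  days  rain_mm  rain_mm_plus_days  scaled
2  Lagos    31      196                227    7037
0  Lagos    18      228                246    4428
add column combo = t['rain_mm_plus_days'] * t['scaled']:
    city  days  rain_mm  rain_mm_plus_days  scaled    combo
2  Lagos    31      196                227    7037  1597399
0  Lagos    18      228                246    4428  1089288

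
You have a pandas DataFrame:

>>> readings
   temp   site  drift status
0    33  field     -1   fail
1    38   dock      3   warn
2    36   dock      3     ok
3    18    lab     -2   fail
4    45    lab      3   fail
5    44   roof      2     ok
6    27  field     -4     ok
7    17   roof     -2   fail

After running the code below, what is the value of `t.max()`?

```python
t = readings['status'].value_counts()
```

value_counts of status:
status
fail    4
ok      3
warn    1
Name: count, dtype: int64
So max() = 4.

4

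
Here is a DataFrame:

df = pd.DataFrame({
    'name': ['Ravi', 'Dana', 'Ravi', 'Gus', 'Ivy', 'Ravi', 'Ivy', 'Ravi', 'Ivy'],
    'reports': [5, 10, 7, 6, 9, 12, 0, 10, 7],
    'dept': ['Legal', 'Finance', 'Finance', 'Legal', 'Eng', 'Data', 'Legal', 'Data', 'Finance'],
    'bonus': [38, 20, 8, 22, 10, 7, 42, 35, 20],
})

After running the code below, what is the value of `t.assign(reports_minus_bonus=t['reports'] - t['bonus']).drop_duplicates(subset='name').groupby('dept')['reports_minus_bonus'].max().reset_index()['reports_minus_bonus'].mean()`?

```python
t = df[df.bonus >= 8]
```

-9.0

filter rows where bonus >= 8:
   name  reports     dept  bonus
0  Ravi        5    Legal     38
1  Dana       10  Finance     20
2  Ravi        7  Finance      8
3   Gus        6    Legal     22
4   Ivy        9      Eng     10
6   Ivy        0    Legal     42
7  Ravi       10     Data     35
8   Ivy        7  Finance     20
add column reports_minus_bonus = t['reports'] - t['bonus']:
   name  reports     dept  bonus  reports_minus_bonus
0  Ravi        5    Legal     38                  -33
1  Dana       10  Finance     20                  -10
2  Ravi        7  Finance      8                   -1
3   Gus        6    Legal     22                  -16
4   Ivy        9      Eng     10                   -1
6   Ivy        0    Legal     42                  -42
7  Ravi       10     Data     35                  -25
8   Ivy        7  Finance     20                  -13
drop duplicate name (keep=first):
   name  reports     dept  bonus  reports_minus_bonus
0  Ravi        5    Legal     38                  -33
1  Dana       10  Finance     20                  -10
3   Gus        6    Legal     22                  -16
4   Ivy        9      Eng     10                   -1
group by dept, max of reports_minus_bonus:
dept
Eng        -1
Finance   -10
Legal     -16
Name: reports_minus_bonus, dtype: int64
reset_index():
      dept  reports_minus_bonus
0      Eng                   -1
1  Finance                  -10
2    Legal                  -16
Then the mean of column 'reports_minus_bonus': -9.0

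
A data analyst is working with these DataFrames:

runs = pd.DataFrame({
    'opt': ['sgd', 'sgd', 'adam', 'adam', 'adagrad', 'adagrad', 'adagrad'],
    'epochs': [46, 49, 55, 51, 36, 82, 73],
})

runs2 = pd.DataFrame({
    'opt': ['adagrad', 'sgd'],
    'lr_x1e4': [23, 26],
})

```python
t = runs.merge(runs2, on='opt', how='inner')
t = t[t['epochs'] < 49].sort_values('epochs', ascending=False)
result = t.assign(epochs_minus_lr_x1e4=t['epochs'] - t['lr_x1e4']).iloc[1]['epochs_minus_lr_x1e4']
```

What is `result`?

merge on 'opt' (how='inner') → 5 rows:
       opt  epochs  lr_x1e4
0      sgd      46       26
1      sgd      49       26
2  adagrad      36       23
3  adagrad      82       23
4  adagrad      73       23
filter rows where epochs < 49:
       opt  epochs  lr_x1e4
0      sgd      46       26
2  adagrad      36       23
sort by epochs descending:
       opt  epochs  lr_x1e4
0      sgd      46       26
2  adagrad      36       23
add column epochs_minus_lr_x1e4 = t['epochs'] - t['lr_x1e4']:
       opt  epochs  lr_x1e4  epochs_minus_lr_x1e4
0      sgd      46       26                    20
2  adagrad      36       23                    13

13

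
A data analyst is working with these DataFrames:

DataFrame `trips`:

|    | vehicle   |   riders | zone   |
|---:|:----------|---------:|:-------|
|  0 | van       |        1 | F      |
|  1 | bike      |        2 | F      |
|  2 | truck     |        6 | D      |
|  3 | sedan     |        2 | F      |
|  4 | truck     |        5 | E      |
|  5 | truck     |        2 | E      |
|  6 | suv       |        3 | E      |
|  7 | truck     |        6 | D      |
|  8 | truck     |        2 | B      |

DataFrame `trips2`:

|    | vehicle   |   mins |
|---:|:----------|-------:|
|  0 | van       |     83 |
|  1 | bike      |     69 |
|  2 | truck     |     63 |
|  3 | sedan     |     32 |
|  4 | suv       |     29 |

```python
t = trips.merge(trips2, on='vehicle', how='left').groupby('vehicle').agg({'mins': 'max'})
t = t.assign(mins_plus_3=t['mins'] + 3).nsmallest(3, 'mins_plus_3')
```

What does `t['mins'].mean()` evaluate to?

41.3333333333

merge on 'vehicle' (how='left') → 9 rows:
  vehicle  riders zone  mins
0     van       1    F    83
1    bike       2    F    69
2   truck       6    D    63
3   sedan       2    F    32
4   truck       5    E    63
5   truck       2    E    63
6     suv       3    E    29
7   truck       6    D    63
8   truck       2    B    63
group by vehicle, max of mins:
         mins
vehicle      
bike       69
sedan      32
suv        29
truck      63
van        83
add column mins_plus_3 = t['mins'] + 3:
         mins  mins_plus_3
vehicle                   
bike       69           72
sedan      32           35
suv        29           32
truck      63           66
van        83           86
take 3 rows with smallest mins_plus_3:
         mins  mins_plus_3
vehicle                   
suv        29           32
sedan      32           35
truck      63           66
Reading off the mean of column 'mins', we get 41.3333333333.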